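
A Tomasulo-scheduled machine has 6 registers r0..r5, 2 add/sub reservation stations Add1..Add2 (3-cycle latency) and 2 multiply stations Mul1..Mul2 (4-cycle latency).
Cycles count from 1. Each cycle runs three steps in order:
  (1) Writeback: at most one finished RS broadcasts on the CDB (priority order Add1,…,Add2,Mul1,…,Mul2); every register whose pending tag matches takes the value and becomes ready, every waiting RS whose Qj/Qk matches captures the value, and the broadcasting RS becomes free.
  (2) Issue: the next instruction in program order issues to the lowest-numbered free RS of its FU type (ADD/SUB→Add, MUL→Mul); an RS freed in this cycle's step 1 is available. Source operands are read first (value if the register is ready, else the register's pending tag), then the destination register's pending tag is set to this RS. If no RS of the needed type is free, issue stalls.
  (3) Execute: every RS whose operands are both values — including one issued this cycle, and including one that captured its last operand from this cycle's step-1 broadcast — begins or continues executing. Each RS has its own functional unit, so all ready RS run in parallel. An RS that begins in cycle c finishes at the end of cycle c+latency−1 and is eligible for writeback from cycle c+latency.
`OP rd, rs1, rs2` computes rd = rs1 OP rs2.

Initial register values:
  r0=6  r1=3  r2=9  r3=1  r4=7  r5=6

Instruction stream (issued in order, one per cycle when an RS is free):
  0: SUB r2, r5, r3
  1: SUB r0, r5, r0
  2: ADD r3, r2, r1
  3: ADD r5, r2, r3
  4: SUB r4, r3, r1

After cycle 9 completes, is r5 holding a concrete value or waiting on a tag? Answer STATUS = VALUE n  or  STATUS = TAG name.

cycle 1: issue SUB r2<-Add1 // r0:6,r1:3,r2:Add1,r3:1,r4:7,r5:6
cycle 2: issue SUB r0<-Add2 // r0:Add2,r1:3,r2:Add1,r3:1,r4:7,r5:6
cycle 3: stall // r0:Add2,r1:3,r2:Add1,r3:1,r4:7,r5:6
cycle 4: CDB Add1=5; issue ADD r3<-Add1 // r0:Add2,r1:3,r2:5,r3:Add1,r4:7,r5:6
cycle 5: CDB Add2=0; issue ADD r5<-Add2 // r0:0,r1:3,r2:5,r3:Add1,r4:7,r5:Add2
cycle 6: stall // r0:0,r1:3,r2:5,r3:Add1,r4:7,r5:Add2
cycle 7: CDB Add1=8; issue SUB r4<-Add1 // r0:0,r1:3,r2:5,r3:8,r4:Add1,r5:Add2
cycle 8: - // r0:0,r1:3,r2:5,r3:8,r4:Add1,r5:Add2
cycle 9: - // r0:0,r1:3,r2:5,r3:8,r4:Add1,r5:Add2

STATUS = TAG Add2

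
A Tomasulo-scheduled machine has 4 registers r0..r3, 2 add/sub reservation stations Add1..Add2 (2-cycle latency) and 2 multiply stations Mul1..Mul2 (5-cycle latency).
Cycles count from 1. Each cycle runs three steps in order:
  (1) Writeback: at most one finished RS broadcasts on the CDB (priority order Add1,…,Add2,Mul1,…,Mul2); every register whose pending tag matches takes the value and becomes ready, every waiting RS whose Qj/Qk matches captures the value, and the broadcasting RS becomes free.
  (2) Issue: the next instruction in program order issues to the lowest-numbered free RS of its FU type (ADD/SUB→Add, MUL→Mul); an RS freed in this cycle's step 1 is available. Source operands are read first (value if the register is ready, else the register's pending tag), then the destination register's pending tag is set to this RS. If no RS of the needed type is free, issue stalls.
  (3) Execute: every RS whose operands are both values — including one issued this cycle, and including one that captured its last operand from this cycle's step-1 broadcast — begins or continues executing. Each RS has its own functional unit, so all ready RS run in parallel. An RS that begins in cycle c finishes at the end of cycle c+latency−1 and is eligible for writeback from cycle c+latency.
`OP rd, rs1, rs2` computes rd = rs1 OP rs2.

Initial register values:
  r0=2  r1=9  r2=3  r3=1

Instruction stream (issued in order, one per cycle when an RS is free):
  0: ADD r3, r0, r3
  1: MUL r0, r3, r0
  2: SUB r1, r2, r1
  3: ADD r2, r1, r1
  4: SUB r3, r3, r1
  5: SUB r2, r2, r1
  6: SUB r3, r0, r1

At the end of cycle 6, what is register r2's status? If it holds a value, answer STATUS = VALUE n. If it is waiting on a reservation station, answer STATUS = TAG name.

c1: issue ADD r3<-Add1 | r0:2,r1:9,r2:3,r3:Add1
c2: issue MUL r0<-Mul1 | r0:Mul1,r1:9,r2:3,r3:Add1
c3: CDB Add1=3; issue SUB r1<-Add1 | r0:Mul1,r1:Add1,r2:3,r3:3
c4: issue ADD r2<-Add2 | r0:Mul1,r1:Add1,r2:Add2,r3:3
c5: CDB Add1=-6; issue SUB r3<-Add1 | r0:Mul1,r1:-6,r2:Add2,r3:Add1
c6: stall | r0:Mul1,r1:-6,r2:Add2,r3:Add1

STATUS = TAG Add2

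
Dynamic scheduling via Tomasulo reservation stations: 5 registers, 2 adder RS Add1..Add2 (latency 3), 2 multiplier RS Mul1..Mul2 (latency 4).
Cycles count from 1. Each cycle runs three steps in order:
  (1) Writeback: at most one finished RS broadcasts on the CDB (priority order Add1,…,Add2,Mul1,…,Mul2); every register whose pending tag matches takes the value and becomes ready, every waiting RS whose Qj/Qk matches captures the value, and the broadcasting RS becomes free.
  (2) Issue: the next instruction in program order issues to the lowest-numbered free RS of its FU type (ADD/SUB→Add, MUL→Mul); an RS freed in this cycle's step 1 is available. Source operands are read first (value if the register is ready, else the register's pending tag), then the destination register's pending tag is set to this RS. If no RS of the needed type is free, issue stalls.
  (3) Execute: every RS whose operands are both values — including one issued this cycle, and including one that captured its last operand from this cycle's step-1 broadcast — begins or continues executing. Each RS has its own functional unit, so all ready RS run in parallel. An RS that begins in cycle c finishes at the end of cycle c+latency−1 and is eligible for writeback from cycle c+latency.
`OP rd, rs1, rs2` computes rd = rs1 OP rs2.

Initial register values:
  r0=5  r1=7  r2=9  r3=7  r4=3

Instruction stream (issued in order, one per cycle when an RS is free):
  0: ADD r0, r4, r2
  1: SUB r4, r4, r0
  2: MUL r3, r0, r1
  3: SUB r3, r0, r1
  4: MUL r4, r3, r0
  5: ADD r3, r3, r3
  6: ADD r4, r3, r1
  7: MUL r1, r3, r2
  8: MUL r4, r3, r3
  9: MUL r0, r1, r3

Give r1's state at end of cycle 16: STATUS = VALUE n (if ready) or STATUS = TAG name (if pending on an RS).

cycle 1: issue ADD r0<-Add1 // r0:Add1,r1:7,r2:9,r3:7,r4:3
cycle 2: issue SUB r4<-Add2 // r0:Add1,r1:7,r2:9,r3:7,r4:Add2
cycle 3: issue MUL r3<-Mul1 // r0:Add1,r1:7,r2:9,r3:Mul1,r4:Add2
cycle 4: CDB Add1=12; issue SUB r3<-Add1 // r0:12,r1:7,r2:9,r3:Add1,r4:Add2
cycle 5: issue MUL r4<-Mul2 // r0:12,r1:7,r2:9,r3:Add1,r4:Mul2
cycle 6: stall // r0:12,r1:7,r2:9,r3:Add1,r4:Mul2
cycle 7: CDB Add1=5; issue ADD r3<-Add1 // r0:12,r1:7,r2:9,r3:Add1,r4:Mul2
cycle 8: CDB Add2=-9; issue ADD r4<-Add2 // r0:12,r1:7,r2:9,r3:Add1,r4:Add2
cycle 9: CDB Mul1=84; issue MUL r1<-Mul1 // r0:12,r1:Mul1,r2:9,r3:Add1,r4:Add2
cycle 10: CDB Add1=10; stall // r0:12,r1:Mul1,r2:9,r3:10,r4:Add2
cycle 11: CDB Mul2=60; issue MUL r4<-Mul2 // r0:12,r1:Mul1,r2:9,r3:10,r4:Mul2
cycle 12: stall // r0:12,r1:Mul1,r2:9,r3:10,r4:Mul2
cycle 13: CDB Add2=17; stall // r0:12,r1:Mul1,r2:9,r3:10,r4:Mul2
cycle 14: CDB Mul1=90; issue MUL r0<-Mul1 // r0:Mul1,r1:90,r2:9,r3:10,r4:Mul2
cycle 15: CDB Mul2=100 // r0:Mul1,r1:90,r2:9,r3:10,r4:100
cycle 16: - // r0:Mul1,r1:90,r2:9,r3:10,r4:100

STATUS = VALUE 90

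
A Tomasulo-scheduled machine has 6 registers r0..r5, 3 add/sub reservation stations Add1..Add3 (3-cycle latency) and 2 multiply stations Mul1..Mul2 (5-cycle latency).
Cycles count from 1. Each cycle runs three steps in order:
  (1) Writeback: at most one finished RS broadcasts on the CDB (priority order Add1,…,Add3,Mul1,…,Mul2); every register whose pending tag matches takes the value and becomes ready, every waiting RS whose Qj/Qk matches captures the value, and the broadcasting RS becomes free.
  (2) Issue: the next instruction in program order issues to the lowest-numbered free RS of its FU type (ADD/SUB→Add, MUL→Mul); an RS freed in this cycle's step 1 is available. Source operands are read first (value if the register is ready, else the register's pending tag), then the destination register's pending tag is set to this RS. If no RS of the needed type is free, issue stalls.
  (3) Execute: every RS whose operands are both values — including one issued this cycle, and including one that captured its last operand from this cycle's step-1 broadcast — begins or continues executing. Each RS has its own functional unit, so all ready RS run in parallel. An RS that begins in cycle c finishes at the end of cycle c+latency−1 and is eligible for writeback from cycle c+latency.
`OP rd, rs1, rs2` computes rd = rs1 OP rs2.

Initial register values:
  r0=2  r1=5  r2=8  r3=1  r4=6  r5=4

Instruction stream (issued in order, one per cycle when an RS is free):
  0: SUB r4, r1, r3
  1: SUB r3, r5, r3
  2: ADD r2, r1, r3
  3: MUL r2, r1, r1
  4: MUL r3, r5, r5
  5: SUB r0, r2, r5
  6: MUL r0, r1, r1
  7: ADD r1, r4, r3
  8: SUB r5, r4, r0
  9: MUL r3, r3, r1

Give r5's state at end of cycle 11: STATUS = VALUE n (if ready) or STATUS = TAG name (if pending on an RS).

STATUS = TAG Add3

  c1: issue SUB r4<-Add1  regs: r0:2,r1:5,r2:8,r3:1,r4:Add1,r5:4
  c2: issue SUB r3<-Add2  regs: r0:2,r1:5,r2:8,r3:Add2,r4:Add1,r5:4
  c3: issue ADD r2<-Add3  regs: r0:2,r1:5,r2:Add3,r3:Add2,r4:Add1,r5:4
  c4: CDB Add1=4; issue MUL r2<-Mul1  regs: r0:2,r1:5,r2:Mul1,r3:Add2,r4:4,r5:4
  c5: CDB Add2=3; issue MUL r3<-Mul2  regs: r0:2,r1:5,r2:Mul1,r3:Mul2,r4:4,r5:4
  c6: issue SUB r0<-Add1  regs: r0:Add1,r1:5,r2:Mul1,r3:Mul2,r4:4,r5:4
  c7: stall  regs: r0:Add1,r1:5,r2:Mul1,r3:Mul2,r4:4,r5:4
  c8: CDB Add3=8; stall  regs: r0:Add1,r1:5,r2:Mul1,r3:Mul2,r4:4,r5:4
  c9: CDB Mul1=25; issue MUL r0<-Mul1  regs: r0:Mul1,r1:5,r2:25,r3:Mul2,r4:4,r5:4
  c10: CDB Mul2=16; issue ADD r1<-Add2  regs: r0:Mul1,r1:Add2,r2:25,r3:16,r4:4,r5:4
  c11: issue SUB r5<-Add3  regs: r0:Mul1,r1:Add2,r2:25,r3:16,r4:4,r5:Add3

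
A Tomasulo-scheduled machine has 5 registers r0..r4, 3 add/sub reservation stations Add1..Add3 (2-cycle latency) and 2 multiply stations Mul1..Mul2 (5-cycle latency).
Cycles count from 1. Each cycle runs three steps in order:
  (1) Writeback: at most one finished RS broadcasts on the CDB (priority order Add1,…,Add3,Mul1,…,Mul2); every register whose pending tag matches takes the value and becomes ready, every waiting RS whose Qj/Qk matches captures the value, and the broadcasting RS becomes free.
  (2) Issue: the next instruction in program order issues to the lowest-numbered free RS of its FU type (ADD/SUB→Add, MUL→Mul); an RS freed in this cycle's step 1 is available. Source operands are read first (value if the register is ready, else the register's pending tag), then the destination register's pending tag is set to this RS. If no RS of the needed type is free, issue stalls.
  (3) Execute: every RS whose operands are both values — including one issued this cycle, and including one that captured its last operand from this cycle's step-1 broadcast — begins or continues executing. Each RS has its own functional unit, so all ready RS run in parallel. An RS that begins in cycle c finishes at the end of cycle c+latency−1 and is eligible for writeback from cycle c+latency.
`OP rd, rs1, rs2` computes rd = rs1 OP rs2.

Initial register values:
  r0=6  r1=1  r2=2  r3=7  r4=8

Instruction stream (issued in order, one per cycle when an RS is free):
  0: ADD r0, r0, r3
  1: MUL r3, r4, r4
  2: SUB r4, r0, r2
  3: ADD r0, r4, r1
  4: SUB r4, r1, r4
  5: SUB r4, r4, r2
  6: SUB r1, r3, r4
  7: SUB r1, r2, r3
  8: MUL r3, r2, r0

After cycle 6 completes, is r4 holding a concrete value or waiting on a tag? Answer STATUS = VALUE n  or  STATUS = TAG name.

c1: issue ADD r0<-Add1 | r0:Add1,r1:1,r2:2,r3:7,r4:8
c2: issue MUL r3<-Mul1 | r0:Add1,r1:1,r2:2,r3:Mul1,r4:8
c3: CDB Add1=13; issue SUB r4<-Add1 | r0:13,r1:1,r2:2,r3:Mul1,r4:Add1
c4: issue ADD r0<-Add2 | r0:Add2,r1:1,r2:2,r3:Mul1,r4:Add1
c5: CDB Add1=11; issue SUB r4<-Add1 | r0:Add2,r1:1,r2:2,r3:Mul1,r4:Add1
c6: issue SUB r4<-Add3 | r0:Add2,r1:1,r2:2,r3:Mul1,r4:Add3

STATUS = TAG Add3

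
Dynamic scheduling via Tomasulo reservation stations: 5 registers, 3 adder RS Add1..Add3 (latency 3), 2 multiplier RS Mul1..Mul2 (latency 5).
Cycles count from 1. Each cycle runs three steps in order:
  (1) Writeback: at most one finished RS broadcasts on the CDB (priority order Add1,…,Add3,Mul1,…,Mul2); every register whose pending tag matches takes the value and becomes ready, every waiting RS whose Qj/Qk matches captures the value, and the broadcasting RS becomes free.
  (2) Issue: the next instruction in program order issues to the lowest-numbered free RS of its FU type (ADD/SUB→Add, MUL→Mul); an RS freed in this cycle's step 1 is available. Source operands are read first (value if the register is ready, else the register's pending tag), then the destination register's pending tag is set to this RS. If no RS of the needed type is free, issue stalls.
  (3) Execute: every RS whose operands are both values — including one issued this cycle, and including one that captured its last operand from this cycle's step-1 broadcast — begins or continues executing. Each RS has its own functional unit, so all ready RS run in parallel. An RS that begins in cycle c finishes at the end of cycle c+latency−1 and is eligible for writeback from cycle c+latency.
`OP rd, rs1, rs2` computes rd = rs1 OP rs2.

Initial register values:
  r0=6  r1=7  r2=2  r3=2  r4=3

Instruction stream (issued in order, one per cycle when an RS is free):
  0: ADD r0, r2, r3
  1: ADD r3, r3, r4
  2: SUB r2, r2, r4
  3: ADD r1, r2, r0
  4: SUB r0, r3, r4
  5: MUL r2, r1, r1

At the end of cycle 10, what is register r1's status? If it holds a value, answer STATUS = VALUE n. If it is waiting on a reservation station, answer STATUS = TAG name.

STATUS = VALUE 3

  c1: issue ADD r0<-Add1  regs: r0:Add1,r1:7,r2:2,r3:2,r4:3
  c2: issue ADD r3<-Add2  regs: r0:Add1,r1:7,r2:2,r3:Add2,r4:3
  c3: issue SUB r2<-Add3  regs: r0:Add1,r1:7,r2:Add3,r3:Add2,r4:3
  c4: CDB Add1=4; issue ADD r1<-Add1  regs: r0:4,r1:Add1,r2:Add3,r3:Add2,r4:3
  c5: CDB Add2=5; issue SUB r0<-Add2  regs: r0:Add2,r1:Add1,r2:Add3,r3:5,r4:3
  c6: CDB Add3=-1; issue MUL r2<-Mul1  regs: r0:Add2,r1:Add1,r2:Mul1,r3:5,r4:3
  c7: -  regs: r0:Add2,r1:Add1,r2:Mul1,r3:5,r4:3
  c8: CDB Add2=2  regs: r0:2,r1:Add1,r2:Mul1,r3:5,r4:3
  c9: CDB Add1=3  regs: r0:2,r1:3,r2:Mul1,r3:5,r4:3
  c10: -  regs: r0:2,r1:3,r2:Mul1,r3:5,r4:3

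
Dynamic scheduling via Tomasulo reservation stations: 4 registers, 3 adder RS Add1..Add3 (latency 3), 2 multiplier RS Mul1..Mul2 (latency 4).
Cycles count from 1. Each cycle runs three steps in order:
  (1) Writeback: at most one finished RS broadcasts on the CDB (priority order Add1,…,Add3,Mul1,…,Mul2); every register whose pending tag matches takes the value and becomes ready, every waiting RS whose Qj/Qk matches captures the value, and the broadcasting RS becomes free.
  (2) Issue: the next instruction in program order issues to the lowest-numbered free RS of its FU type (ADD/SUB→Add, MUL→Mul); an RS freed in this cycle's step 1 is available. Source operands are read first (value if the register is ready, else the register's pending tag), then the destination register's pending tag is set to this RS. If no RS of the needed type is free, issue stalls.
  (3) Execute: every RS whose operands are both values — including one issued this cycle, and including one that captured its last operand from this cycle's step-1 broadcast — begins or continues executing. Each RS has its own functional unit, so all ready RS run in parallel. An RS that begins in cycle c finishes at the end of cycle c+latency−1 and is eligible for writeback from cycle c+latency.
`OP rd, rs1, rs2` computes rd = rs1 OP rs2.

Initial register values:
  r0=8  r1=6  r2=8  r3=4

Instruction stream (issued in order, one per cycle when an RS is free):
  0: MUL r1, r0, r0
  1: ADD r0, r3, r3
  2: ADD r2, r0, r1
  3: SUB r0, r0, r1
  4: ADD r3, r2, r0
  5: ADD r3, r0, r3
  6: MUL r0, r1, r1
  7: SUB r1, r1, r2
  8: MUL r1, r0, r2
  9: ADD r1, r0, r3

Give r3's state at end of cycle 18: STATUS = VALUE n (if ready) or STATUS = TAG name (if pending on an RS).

STATUS = VALUE -40

c1: issue MUL r1<-Mul1 | r0:8,r1:Mul1,r2:8,r3:4
c2: issue ADD r0<-Add1 | r0:Add1,r1:Mul1,r2:8,r3:4
c3: issue ADD r2<-Add2 | r0:Add1,r1:Mul1,r2:Add2,r3:4
c4: issue SUB r0<-Add3 | r0:Add3,r1:Mul1,r2:Add2,r3:4
c5: CDB Add1=8; issue ADD r3<-Add1 | r0:Add3,r1:Mul1,r2:Add2,r3:Add1
c6: CDB Mul1=64; stall | r0:Add3,r1:64,r2:Add2,r3:Add1
c7: stall | r0:Add3,r1:64,r2:Add2,r3:Add1
c8: stall | r0:Add3,r1:64,r2:Add2,r3:Add1
c9: CDB Add2=72; issue ADD r3<-Add2 | r0:Add3,r1:64,r2:72,r3:Add2
c10: CDB Add3=-56; issue MUL r0<-Mul1 | r0:Mul1,r1:64,r2:72,r3:Add2
c11: issue SUB r1<-Add3 | r0:Mul1,r1:Add3,r2:72,r3:Add2
c12: issue MUL r1<-Mul2 | r0:Mul1,r1:Mul2,r2:72,r3:Add2
c13: CDB Add1=16; issue ADD r1<-Add1 | r0:Mul1,r1:Add1,r2:72,r3:Add2
c14: CDB Add3=-8 | r0:Mul1,r1:Add1,r2:72,r3:Add2
c15: CDB Mul1=4096 | r0:4096,r1:Add1,r2:72,r3:Add2
c16: CDB Add2=-40 | r0:4096,r1:Add1,r2:72,r3:-40
c17: - | r0:4096,r1:Add1,r2:72,r3:-40
c18: - | r0:4096,r1:Add1,r2:72,r3:-40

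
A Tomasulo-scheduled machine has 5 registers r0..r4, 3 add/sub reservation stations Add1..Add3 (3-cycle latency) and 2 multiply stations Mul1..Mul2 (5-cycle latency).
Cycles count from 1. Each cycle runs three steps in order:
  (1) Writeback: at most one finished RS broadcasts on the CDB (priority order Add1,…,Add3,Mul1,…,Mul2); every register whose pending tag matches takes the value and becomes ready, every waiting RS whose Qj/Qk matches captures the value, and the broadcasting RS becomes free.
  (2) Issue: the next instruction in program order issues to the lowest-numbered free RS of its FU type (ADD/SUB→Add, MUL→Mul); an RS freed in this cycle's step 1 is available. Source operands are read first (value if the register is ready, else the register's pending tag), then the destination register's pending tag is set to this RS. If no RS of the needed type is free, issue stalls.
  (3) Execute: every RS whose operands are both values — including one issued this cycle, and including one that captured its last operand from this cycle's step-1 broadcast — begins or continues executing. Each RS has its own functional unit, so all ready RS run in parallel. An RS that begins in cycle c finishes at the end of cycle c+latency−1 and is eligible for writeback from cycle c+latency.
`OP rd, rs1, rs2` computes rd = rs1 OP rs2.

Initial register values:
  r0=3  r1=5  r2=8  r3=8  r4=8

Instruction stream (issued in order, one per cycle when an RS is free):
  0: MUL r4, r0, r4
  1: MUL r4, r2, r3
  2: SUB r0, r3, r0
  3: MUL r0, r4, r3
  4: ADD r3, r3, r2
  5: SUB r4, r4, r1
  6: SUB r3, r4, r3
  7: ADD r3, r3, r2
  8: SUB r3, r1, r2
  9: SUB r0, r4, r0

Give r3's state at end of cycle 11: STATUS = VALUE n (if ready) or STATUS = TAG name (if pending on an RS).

  c1: issue MUL r4<-Mul1  regs: r0:3,r1:5,r2:8,r3:8,r4:Mul1
  c2: issue MUL r4<-Mul2  regs: r0:3,r1:5,r2:8,r3:8,r4:Mul2
  c3: issue SUB r0<-Add1  regs: r0:Add1,r1:5,r2:8,r3:8,r4:Mul2
  c4: stall  regs: r0:Add1,r1:5,r2:8,r3:8,r4:Mul2
  c5: stall  regs: r0:Add1,r1:5,r2:8,r3:8,r4:Mul2
  c6: CDB Add1=5; stall  regs: r0:5,r1:5,r2:8,r3:8,r4:Mul2
  c7: CDB Mul1=24; issue MUL r0<-Mul1  regs: r0:Mul1,r1:5,r2:8,r3:8,r4:Mul2
  c8: CDB Mul2=64; issue ADD r3<-Add1  regs: r0:Mul1,r1:5,r2:8,r3:Add1,r4:64
  c9: issue SUB r4<-Add2  regs: r0:Mul1,r1:5,r2:8,r3:Add1,r4:Add2
  c10: issue SUB r3<-Add3  regs: r0:Mul1,r1:5,r2:8,r3:Add3,r4:Add2
  c11: CDB Add1=16; issue ADD r3<-Add1  regs: r0:Mul1,r1:5,r2:8,r3:Add1,r4:Add2

STATUS = TAG Add1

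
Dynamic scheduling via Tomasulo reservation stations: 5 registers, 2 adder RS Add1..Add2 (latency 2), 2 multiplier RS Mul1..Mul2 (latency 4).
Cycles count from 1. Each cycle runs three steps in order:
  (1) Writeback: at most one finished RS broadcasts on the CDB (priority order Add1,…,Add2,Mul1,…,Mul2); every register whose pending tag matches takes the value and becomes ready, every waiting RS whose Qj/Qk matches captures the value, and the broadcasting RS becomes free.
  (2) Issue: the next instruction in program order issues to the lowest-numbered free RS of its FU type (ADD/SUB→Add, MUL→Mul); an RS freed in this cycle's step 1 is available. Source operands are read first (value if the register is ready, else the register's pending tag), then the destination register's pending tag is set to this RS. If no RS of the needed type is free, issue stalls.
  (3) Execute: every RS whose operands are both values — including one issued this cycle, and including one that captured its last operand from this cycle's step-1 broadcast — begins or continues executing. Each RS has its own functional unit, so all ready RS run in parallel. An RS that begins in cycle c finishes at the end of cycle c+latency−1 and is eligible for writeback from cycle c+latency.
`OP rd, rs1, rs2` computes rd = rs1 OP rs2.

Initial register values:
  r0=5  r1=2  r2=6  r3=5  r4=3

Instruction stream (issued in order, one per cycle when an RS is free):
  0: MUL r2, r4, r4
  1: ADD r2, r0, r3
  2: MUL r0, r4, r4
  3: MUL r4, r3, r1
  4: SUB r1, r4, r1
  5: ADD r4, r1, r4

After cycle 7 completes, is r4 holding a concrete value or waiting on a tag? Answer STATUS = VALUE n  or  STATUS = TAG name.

STATUS = TAG Add2

cycle 1: issue MUL r2<-Mul1 // r0:5,r1:2,r2:Mul1,r3:5,r4:3
cycle 2: issue ADD r2<-Add1 // r0:5,r1:2,r2:Add1,r3:5,r4:3
cycle 3: issue MUL r0<-Mul2 // r0:Mul2,r1:2,r2:Add1,r3:5,r4:3
cycle 4: CDB Add1=10; stall // r0:Mul2,r1:2,r2:10,r3:5,r4:3
cycle 5: CDB Mul1=9; issue MUL r4<-Mul1 // r0:Mul2,r1:2,r2:10,r3:5,r4:Mul1
cycle 6: issue SUB r1<-Add1 // r0:Mul2,r1:Add1,r2:10,r3:5,r4:Mul1
cycle 7: CDB Mul2=9; issue ADD r4<-Add2 // r0:9,r1:Add1,r2:10,r3:5,r4:Add2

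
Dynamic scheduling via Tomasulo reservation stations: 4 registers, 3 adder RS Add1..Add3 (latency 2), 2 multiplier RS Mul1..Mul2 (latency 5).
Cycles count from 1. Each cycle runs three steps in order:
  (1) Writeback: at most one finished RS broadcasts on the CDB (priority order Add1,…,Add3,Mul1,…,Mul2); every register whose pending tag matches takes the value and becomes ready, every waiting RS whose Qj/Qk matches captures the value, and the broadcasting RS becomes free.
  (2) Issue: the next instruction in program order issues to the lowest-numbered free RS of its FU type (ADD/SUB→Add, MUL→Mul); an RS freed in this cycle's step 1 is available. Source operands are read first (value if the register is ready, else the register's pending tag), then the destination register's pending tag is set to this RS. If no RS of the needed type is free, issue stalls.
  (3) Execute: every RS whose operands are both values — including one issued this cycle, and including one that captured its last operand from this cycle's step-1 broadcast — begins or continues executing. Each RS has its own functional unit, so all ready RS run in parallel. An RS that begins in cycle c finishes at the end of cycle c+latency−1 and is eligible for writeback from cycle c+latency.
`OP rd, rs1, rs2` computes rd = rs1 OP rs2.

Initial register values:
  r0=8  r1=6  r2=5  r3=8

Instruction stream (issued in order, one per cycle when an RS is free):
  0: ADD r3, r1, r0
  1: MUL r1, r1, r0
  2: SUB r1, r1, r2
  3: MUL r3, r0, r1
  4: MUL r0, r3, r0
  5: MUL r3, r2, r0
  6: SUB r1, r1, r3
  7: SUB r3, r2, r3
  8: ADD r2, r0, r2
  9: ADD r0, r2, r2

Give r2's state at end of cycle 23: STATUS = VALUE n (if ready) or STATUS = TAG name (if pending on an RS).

STATUS = VALUE 2757

  c1: issue ADD r3<-Add1  regs: r0:8,r1:6,r2:5,r3:Add1
  c2: issue MUL r1<-Mul1  regs: r0:8,r1:Mul1,r2:5,r3:Add1
  c3: CDB Add1=14; issue SUB r1<-Add1  regs: r0:8,r1:Add1,r2:5,r3:14
  c4: issue MUL r3<-Mul2  regs: r0:8,r1:Add1,r2:5,r3:Mul2
  c5: stall  regs: r0:8,r1:Add1,r2:5,r3:Mul2
  c6: stall  regs: r0:8,r1:Add1,r2:5,r3:Mul2
  c7: CDB Mul1=48; issue MUL r0<-Mul1  regs: r0:Mul1,r1:Add1,r2:5,r3:Mul2
  c8: stall  regs: r0:Mul1,r1:Add1,r2:5,r3:Mul2
  c9: CDB Add1=43; stall  regs: r0:Mul1,r1:43,r2:5,r3:Mul2
  c10: stall  regs: r0:Mul1,r1:43,r2:5,r3:Mul2
  c11: stall  regs: r0:Mul1,r1:43,r2:5,r3:Mul2
  c12: stall  regs: r0:Mul1,r1:43,r2:5,r3:Mul2
  c13: stall  regs: r0:Mul1,r1:43,r2:5,r3:Mul2
  c14: CDB Mul2=344; issue MUL r3<-Mul2  regs: r0:Mul1,r1:43,r2:5,r3:Mul2
  c15: issue SUB r1<-Add1  regs: r0:Mul1,r1:Add1,r2:5,r3:Mul2
  c16: issue SUB r3<-Add2  regs: r0:Mul1,r1:Add1,r2:5,r3:Add2
  c17: issue ADD r2<-Add3  regs: r0:Mul1,r1:Add1,r2:Add3,r3:Add2
  c18: stall  regs: r0:Mul1,r1:Add1,r2:Add3,r3:Add2
  c19: CDB Mul1=2752; stall  regs: r0:2752,r1:Add1,r2:Add3,r3:Add2
  c20: stall  regs: r0:2752,r1:Add1,r2:Add3,r3:Add2
  c21: CDB Add3=2757; issue ADD r0<-Add3  regs: r0:Add3,r1:Add1,r2:2757,r3:Add2
  c22: -  regs: r0:Add3,r1:Add1,r2:2757,r3:Add2
  c23: CDB Add3=5514  regs: r0:5514,r1:Add1,r2:2757,r3:Add2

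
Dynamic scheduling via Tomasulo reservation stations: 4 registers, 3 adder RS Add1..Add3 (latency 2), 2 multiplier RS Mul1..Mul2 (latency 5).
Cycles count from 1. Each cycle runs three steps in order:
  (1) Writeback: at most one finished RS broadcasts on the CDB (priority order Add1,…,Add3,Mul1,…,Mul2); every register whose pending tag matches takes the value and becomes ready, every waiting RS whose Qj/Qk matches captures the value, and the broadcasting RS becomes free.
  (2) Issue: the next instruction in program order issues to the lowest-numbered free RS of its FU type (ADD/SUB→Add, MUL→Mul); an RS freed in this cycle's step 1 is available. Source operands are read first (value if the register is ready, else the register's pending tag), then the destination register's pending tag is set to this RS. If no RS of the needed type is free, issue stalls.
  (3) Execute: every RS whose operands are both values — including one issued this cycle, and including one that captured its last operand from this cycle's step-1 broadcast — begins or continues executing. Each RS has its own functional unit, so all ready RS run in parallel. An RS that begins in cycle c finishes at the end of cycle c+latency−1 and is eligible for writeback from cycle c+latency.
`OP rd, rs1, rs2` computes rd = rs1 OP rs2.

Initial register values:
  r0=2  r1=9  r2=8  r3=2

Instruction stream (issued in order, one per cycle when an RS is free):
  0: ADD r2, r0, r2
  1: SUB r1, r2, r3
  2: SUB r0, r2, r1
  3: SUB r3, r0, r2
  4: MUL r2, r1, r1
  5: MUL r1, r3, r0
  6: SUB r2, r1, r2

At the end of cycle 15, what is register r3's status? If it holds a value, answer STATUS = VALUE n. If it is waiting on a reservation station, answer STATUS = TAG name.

cycle 1: issue ADD r2<-Add1 // r0:2,r1:9,r2:Add1,r3:2
cycle 2: issue SUB r1<-Add2 // r0:2,r1:Add2,r2:Add1,r3:2
cycle 3: CDB Add1=10; issue SUB r0<-Add1 // r0:Add1,r1:Add2,r2:10,r3:2
cycle 4: issue SUB r3<-Add3 // r0:Add1,r1:Add2,r2:10,r3:Add3
cycle 5: CDB Add2=8; issue MUL r2<-Mul1 // r0:Add1,r1:8,r2:Mul1,r3:Add3
cycle 6: issue MUL r1<-Mul2 // r0:Add1,r1:Mul2,r2:Mul1,r3:Add3
cycle 7: CDB Add1=2; issue SUB r2<-Add1 // r0:2,r1:Mul2,r2:Add1,r3:Add3
cycle 8: - // r0:2,r1:Mul2,r2:Add1,r3:Add3
cycle 9: CDB Add3=-8 // r0:2,r1:Mul2,r2:Add1,r3:-8
cycle 10: CDB Mul1=64 // r0:2,r1:Mul2,r2:Add1,r3:-8
cycle 11: - // r0:2,r1:Mul2,r2:Add1,r3:-8
cycle 12: - // r0:2,r1:Mul2,r2:Add1,r3:-8
cycle 13: - // r0:2,r1:Mul2,r2:Add1,r3:-8
cycle 14: CDB Mul2=-16 // r0:2,r1:-16,r2:Add1,r3:-8
cycle 15: - // r0:2,r1:-16,r2:Add1,r3:-8

STATUS = VALUE -8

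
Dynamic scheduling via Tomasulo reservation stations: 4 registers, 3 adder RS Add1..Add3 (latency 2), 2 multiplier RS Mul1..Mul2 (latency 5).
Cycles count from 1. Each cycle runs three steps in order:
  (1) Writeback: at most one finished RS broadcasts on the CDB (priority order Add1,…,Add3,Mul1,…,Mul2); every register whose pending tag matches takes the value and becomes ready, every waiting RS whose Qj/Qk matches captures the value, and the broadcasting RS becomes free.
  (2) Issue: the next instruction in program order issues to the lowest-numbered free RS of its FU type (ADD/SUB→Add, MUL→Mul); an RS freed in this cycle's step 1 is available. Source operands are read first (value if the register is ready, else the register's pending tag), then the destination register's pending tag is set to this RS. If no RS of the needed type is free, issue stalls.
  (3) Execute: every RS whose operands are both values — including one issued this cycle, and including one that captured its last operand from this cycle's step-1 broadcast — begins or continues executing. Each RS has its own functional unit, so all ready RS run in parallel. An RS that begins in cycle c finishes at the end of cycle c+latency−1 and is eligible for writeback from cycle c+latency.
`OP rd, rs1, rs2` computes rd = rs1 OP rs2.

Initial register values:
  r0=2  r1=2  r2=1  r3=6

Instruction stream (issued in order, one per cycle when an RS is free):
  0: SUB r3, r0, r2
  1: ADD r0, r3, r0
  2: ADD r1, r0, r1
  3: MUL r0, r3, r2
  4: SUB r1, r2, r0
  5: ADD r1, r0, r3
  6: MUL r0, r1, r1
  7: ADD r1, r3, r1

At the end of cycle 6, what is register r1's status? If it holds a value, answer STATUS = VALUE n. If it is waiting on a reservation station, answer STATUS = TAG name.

STATUS = TAG Add3

c1: issue SUB r3<-Add1 | r0:2,r1:2,r2:1,r3:Add1
c2: issue ADD r0<-Add2 | r0:Add2,r1:2,r2:1,r3:Add1
c3: CDB Add1=1; issue ADD r1<-Add1 | r0:Add2,r1:Add1,r2:1,r3:1
c4: issue MUL r0<-Mul1 | r0:Mul1,r1:Add1,r2:1,r3:1
c5: CDB Add2=3; issue SUB r1<-Add2 | r0:Mul1,r1:Add2,r2:1,r3:1
c6: issue ADD r1<-Add3 | r0:Mul1,r1:Add3,r2:1,r3:1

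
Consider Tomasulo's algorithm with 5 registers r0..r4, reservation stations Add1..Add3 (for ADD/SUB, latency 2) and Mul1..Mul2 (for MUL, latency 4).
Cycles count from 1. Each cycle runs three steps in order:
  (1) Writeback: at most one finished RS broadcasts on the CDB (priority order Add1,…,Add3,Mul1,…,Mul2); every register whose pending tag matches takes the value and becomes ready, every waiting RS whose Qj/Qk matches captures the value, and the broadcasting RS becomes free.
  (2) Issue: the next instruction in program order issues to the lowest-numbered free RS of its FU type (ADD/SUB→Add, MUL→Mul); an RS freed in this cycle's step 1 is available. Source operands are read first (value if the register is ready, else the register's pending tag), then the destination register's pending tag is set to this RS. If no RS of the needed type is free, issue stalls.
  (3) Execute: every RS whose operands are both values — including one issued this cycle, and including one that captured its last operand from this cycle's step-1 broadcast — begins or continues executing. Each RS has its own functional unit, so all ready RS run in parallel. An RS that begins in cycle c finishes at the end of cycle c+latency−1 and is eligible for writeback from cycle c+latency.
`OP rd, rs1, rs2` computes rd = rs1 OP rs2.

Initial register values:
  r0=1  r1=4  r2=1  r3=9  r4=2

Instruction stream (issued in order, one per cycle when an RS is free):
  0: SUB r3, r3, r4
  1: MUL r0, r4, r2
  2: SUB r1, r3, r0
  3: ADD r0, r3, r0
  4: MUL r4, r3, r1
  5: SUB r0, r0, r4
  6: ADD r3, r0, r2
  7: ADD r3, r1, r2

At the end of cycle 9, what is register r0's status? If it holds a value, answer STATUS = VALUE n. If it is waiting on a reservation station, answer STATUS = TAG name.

STATUS = TAG Add3

c1: issue SUB r3<-Add1 | r0:1,r1:4,r2:1,r3:Add1,r4:2
c2: issue MUL r0<-Mul1 | r0:Mul1,r1:4,r2:1,r3:Add1,r4:2
c3: CDB Add1=7; issue SUB r1<-Add1 | r0:Mul1,r1:Add1,r2:1,r3:7,r4:2
c4: issue ADD r0<-Add2 | r0:Add2,r1:Add1,r2:1,r3:7,r4:2
c5: issue MUL r4<-Mul2 | r0:Add2,r1:Add1,r2:1,r3:7,r4:Mul2
c6: CDB Mul1=2; issue SUB r0<-Add3 | r0:Add3,r1:Add1,r2:1,r3:7,r4:Mul2
c7: stall | r0:Add3,r1:Add1,r2:1,r3:7,r4:Mul2
c8: CDB Add1=5; issue ADD r3<-Add1 | r0:Add3,r1:5,r2:1,r3:Add1,r4:Mul2
c9: CDB Add2=9; issue ADD r3<-Add2 | r0:Add3,r1:5,r2:1,r3:Add2,r4:Mul2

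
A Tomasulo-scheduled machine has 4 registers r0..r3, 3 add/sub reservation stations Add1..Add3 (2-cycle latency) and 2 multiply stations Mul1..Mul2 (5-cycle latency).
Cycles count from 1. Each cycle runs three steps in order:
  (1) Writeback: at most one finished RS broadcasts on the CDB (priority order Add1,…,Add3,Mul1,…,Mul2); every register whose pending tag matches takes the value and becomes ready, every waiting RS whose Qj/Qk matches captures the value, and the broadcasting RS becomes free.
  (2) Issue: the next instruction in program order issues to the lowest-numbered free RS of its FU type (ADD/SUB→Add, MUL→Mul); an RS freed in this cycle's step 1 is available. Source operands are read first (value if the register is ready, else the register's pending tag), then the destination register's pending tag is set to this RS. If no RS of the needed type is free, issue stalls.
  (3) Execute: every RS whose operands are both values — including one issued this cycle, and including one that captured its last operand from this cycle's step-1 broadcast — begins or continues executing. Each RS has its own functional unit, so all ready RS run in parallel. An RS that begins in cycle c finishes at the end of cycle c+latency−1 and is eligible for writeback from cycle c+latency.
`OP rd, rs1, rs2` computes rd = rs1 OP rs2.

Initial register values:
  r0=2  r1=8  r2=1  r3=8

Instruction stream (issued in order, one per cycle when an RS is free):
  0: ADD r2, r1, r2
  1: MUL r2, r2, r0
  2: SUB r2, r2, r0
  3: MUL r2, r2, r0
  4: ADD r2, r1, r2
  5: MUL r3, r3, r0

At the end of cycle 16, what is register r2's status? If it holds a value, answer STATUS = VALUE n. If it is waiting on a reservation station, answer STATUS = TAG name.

STATUS = TAG Add2

  c1: issue ADD r2<-Add1  regs: r0:2,r1:8,r2:Add1,r3:8
  c2: issue MUL r2<-Mul1  regs: r0:2,r1:8,r2:Mul1,r3:8
  c3: CDB Add1=9; issue SUB r2<-Add1  regs: r0:2,r1:8,r2:Add1,r3:8
  c4: issue MUL r2<-Mul2  regs: r0:2,r1:8,r2:Mul2,r3:8
  c5: issue ADD r2<-Add2  regs: r0:2,r1:8,r2:Add2,r3:8
  c6: stall  regs: r0:2,r1:8,r2:Add2,r3:8
  c7: stall  regs: r0:2,r1:8,r2:Add2,r3:8
  c8: CDB Mul1=18; issue MUL r3<-Mul1  regs: r0:2,r1:8,r2:Add2,r3:Mul1
  c9: -  regs: r0:2,r1:8,r2:Add2,r3:Mul1
  c10: CDB Add1=16  regs: r0:2,r1:8,r2:Add2,r3:Mul1
  c11: -  regs: r0:2,r1:8,r2:Add2,r3:Mul1
  c12: -  regs: r0:2,r1:8,r2:Add2,r3:Mul1
  c13: CDB Mul1=16  regs: r0:2,r1:8,r2:Add2,r3:16
  c14: -  regs: r0:2,r1:8,r2:Add2,r3:16
  c15: CDB Mul2=32  regs: r0:2,r1:8,r2:Add2,r3:16
  c16: -  regs: r0:2,r1:8,r2:Add2,r3:16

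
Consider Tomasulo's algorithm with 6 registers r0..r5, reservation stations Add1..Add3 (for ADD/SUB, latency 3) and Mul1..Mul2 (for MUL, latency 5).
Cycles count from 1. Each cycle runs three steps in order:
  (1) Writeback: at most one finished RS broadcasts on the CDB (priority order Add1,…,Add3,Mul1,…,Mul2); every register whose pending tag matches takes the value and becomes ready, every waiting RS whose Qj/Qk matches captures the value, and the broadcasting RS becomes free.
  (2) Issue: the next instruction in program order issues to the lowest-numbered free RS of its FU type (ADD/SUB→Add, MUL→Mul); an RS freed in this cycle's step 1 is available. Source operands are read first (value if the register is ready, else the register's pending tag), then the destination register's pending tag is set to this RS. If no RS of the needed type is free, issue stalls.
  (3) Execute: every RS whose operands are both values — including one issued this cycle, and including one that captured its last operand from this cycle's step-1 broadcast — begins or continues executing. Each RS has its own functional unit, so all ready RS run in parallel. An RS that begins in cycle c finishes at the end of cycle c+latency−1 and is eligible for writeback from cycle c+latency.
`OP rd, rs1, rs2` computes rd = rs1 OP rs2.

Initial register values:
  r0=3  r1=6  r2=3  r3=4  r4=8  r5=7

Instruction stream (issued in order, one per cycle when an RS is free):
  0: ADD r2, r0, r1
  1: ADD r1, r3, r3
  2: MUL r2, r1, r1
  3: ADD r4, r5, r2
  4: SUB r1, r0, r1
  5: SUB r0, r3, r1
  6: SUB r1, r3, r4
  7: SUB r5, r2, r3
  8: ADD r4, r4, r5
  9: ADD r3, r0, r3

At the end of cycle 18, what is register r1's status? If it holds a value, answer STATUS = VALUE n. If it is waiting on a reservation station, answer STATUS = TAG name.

  c1: issue ADD r2<-Add1  regs: r0:3,r1:6,r2:Add1,r3:4,r4:8,r5:7
  c2: issue ADD r1<-Add2  regs: r0:3,r1:Add2,r2:Add1,r3:4,r4:8,r5:7
  c3: issue MUL r2<-Mul1  regs: r0:3,r1:Add2,r2:Mul1,r3:4,r4:8,r5:7
  c4: CDB Add1=9; issue ADD r4<-Add1  regs: r0:3,r1:Add2,r2:Mul1,r3:4,r4:Add1,r5:7
  c5: CDB Add2=8; issue SUB r1<-Add2  regs: r0:3,r1:Add2,r2:Mul1,r3:4,r4:Add1,r5:7
  c6: issue SUB r0<-Add3  regs: r0:Add3,r1:Add2,r2:Mul1,r3:4,r4:Add1,r5:7
  c7: stall  regs: r0:Add3,r1:Add2,r2:Mul1,r3:4,r4:Add1,r5:7
  c8: CDB Add2=-5; issue SUB r1<-Add2  regs: r0:Add3,r1:Add2,r2:Mul1,r3:4,r4:Add1,r5:7
  c9: stall  regs: r0:Add3,r1:Add2,r2:Mul1,r3:4,r4:Add1,r5:7
  c10: CDB Mul1=64; stall  regs: r0:Add3,r1:Add2,r2:64,r3:4,r4:Add1,r5:7
  c11: CDB Add3=9; issue SUB r5<-Add3  regs: r0:9,r1:Add2,r2:64,r3:4,r4:Add1,r5:Add3
  c12: stall  regs: r0:9,r1:Add2,r2:64,r3:4,r4:Add1,r5:Add3
  c13: CDB Add1=71; issue ADD r4<-Add1  regs: r0:9,r1:Add2,r2:64,r3:4,r4:Add1,r5:Add3
  c14: CDB Add3=60; issue ADD r3<-Add3  regs: r0:9,r1:Add2,r2:64,r3:Add3,r4:Add1,r5:60
  c15: -  regs: r0:9,r1:Add2,r2:64,r3:Add3,r4:Add1,r5:60
  c16: CDB Add2=-67  regs: r0:9,r1:-67,r2:64,r3:Add3,r4:Add1,r5:60
  c17: CDB Add1=131  regs: r0:9,r1:-67,r2:64,r3:Add3,r4:131,r5:60
  c18: CDB Add3=13  regs: r0:9,r1:-67,r2:64,r3:13,r4:131,r5:60

STATUS = VALUE -67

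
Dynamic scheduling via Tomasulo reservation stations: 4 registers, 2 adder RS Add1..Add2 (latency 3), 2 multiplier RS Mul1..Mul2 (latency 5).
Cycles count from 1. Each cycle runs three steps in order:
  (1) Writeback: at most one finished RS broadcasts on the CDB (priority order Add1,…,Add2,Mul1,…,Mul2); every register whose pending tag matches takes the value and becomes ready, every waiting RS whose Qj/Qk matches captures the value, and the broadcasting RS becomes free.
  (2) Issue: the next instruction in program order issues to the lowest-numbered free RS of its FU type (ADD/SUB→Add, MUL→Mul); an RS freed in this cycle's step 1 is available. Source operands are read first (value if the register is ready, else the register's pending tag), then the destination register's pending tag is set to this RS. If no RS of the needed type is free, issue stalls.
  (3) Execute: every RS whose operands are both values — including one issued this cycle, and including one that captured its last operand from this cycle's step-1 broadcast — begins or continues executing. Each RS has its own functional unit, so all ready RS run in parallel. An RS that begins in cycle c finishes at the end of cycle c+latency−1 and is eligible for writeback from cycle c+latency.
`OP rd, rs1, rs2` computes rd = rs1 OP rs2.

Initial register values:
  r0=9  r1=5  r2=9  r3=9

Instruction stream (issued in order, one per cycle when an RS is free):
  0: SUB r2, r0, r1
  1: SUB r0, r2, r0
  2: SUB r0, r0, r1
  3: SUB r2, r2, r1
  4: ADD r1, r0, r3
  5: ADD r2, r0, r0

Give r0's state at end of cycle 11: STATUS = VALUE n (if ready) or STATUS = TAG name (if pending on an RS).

STATUS = VALUE -10

cycle 1: issue SUB r2<-Add1 // r0:9,r1:5,r2:Add1,r3:9
cycle 2: issue SUB r0<-Add2 // r0:Add2,r1:5,r2:Add1,r3:9
cycle 3: stall // r0:Add2,r1:5,r2:Add1,r3:9
cycle 4: CDB Add1=4; issue SUB r0<-Add1 // r0:Add1,r1:5,r2:4,r3:9
cycle 5: stall // r0:Add1,r1:5,r2:4,r3:9
cycle 6: stall // r0:Add1,r1:5,r2:4,r3:9
cycle 7: CDB Add2=-5; issue SUB r2<-Add2 // r0:Add1,r1:5,r2:Add2,r3:9
cycle 8: stall // r0:Add1,r1:5,r2:Add2,r3:9
cycle 9: stall // r0:Add1,r1:5,r2:Add2,r3:9
cycle 10: CDB Add1=-10; issue ADD r1<-Add1 // r0:-10,r1:Add1,r2:Add2,r3:9
cycle 11: CDB Add2=-1; issue ADD r2<-Add2 // r0:-10,r1:Add1,r2:Add2,r3:9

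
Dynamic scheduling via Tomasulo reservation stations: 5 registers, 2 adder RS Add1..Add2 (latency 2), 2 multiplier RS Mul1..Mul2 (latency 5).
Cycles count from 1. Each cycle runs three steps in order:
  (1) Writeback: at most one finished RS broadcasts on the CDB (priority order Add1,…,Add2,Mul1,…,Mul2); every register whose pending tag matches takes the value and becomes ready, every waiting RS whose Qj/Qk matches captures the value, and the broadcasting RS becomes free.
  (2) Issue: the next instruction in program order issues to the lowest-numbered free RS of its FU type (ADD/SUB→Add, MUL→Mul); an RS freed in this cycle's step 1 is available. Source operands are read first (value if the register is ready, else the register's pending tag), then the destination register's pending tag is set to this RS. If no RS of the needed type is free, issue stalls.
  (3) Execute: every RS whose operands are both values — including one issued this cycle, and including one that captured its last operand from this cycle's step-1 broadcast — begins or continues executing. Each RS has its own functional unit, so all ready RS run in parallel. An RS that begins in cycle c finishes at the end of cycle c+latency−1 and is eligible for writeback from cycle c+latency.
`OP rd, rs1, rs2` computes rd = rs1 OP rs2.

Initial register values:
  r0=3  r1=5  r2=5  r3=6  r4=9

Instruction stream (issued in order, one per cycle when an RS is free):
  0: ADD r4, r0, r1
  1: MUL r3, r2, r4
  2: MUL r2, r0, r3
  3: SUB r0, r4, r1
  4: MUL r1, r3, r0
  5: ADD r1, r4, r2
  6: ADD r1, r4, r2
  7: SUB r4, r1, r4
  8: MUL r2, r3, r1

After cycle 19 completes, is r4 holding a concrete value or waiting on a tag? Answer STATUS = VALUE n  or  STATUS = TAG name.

STATUS = VALUE 120

  c1: issue ADD r4<-Add1  regs: r0:3,r1:5,r2:5,r3:6,r4:Add1
  c2: issue MUL r3<-Mul1  regs: r0:3,r1:5,r2:5,r3:Mul1,r4:Add1
  c3: CDB Add1=8; issue MUL r2<-Mul2  regs: r0:3,r1:5,r2:Mul2,r3:Mul1,r4:8
  c4: issue SUB r0<-Add1  regs: r0:Add1,r1:5,r2:Mul2,r3:Mul1,r4:8
  c5: stall  regs: r0:Add1,r1:5,r2:Mul2,r3:Mul1,r4:8
  c6: CDB Add1=3; stall  regs: r0:3,r1:5,r2:Mul2,r3:Mul1,r4:8
  c7: stall  regs: r0:3,r1:5,r2:Mul2,r3:Mul1,r4:8
  c8: CDB Mul1=40; issue MUL r1<-Mul1  regs: r0:3,r1:Mul1,r2:Mul2,r3:40,r4:8
  c9: issue ADD r1<-Add1  regs: r0:3,r1:Add1,r2:Mul2,r3:40,r4:8
  c10: issue ADD r1<-Add2  regs: r0:3,r1:Add2,r2:Mul2,r3:40,r4:8
  c11: stall  regs: r0:3,r1:Add2,r2:Mul2,r3:40,r4:8
  c12: stall  regs: r0:3,r1:Add2,r2:Mul2,r3:40,r4:8
  c13: CDB Mul1=120; stall  regs: r0:3,r1:Add2,r2:Mul2,r3:40,r4:8
  c14: CDB Mul2=120; stall  regs: r0:3,r1:Add2,r2:120,r3:40,r4:8
  c15: stall  regs: r0:3,r1:Add2,r2:120,r3:40,r4:8
  c16: CDB Add1=128; issue SUB r4<-Add1  regs: r0:3,r1:Add2,r2:120,r3:40,r4:Add1
  c17: CDB Add2=128; issue MUL r2<-Mul1  regs: r0:3,r1:128,r2:Mul1,r3:40,r4:Add1
  c18: -  regs: r0:3,r1:128,r2:Mul1,r3:40,r4:Add1
  c19: CDB Add1=120  regs: r0:3,r1:128,r2:Mul1,r3:40,r4:120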